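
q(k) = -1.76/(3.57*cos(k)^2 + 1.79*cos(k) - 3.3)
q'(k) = -1.76*(7.14*sin(k)*cos(k) + 1.79*sin(k))/(3.57*cos(k)^2 + 1.79*cos(k) - 3.3)^2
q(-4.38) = 0.50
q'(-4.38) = 0.07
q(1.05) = 1.15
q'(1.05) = -3.50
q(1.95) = 0.51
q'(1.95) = 0.12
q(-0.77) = 10.06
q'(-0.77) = 276.75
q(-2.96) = 1.10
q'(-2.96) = -0.64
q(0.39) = -1.25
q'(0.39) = -2.83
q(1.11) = 0.98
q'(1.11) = -2.42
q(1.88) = 0.50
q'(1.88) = 0.05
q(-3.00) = 1.12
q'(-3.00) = -0.53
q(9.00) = 0.89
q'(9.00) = 0.88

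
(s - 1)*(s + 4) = s^2 + 3*s - 4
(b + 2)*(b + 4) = b^2 + 6*b + 8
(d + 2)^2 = d^2 + 4*d + 4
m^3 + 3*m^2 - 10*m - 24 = (m - 3)*(m + 2)*(m + 4)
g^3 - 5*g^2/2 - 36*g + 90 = (g - 6)*(g - 5/2)*(g + 6)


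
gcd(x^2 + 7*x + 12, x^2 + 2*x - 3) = x + 3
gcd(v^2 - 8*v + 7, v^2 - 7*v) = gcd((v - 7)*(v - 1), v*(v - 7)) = v - 7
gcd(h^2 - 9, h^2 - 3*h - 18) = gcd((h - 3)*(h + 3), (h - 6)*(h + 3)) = h + 3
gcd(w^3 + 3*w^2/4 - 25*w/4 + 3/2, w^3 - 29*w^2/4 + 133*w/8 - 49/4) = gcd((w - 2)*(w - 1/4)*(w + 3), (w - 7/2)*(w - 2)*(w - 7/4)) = w - 2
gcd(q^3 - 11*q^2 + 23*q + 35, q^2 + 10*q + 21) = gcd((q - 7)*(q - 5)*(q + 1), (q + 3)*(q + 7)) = 1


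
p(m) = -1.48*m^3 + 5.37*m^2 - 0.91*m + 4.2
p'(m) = -4.44*m^2 + 10.74*m - 0.91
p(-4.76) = 289.82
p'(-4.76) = -152.63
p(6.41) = -170.78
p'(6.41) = -114.50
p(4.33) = -19.21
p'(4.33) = -37.65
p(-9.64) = 1837.85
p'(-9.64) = -517.05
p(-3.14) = 105.82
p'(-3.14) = -78.41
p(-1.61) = 25.76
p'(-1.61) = -29.71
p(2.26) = 12.49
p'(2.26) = 0.68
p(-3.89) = 176.12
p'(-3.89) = -109.88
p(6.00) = -127.62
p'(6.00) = -96.31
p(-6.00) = 522.66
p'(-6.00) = -225.19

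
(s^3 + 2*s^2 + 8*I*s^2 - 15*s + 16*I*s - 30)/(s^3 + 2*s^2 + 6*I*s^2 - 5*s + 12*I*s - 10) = (s + 3*I)/(s + I)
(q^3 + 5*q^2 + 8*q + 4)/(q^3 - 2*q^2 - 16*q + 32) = (q^3 + 5*q^2 + 8*q + 4)/(q^3 - 2*q^2 - 16*q + 32)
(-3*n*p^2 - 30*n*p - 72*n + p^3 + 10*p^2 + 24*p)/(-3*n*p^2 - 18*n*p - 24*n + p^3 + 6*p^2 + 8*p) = (p + 6)/(p + 2)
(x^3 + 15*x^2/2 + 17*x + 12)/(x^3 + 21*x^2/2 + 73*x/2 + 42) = (2*x^2 + 7*x + 6)/(2*x^2 + 13*x + 21)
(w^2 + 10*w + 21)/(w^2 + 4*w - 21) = (w + 3)/(w - 3)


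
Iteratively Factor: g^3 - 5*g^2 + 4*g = (g - 1)*(g^2 - 4*g) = g*(g - 1)*(g - 4)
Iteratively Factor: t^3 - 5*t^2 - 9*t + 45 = (t - 5)*(t^2 - 9) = (t - 5)*(t - 3)*(t + 3)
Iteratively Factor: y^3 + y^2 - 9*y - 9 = (y - 3)*(y^2 + 4*y + 3) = (y - 3)*(y + 1)*(y + 3)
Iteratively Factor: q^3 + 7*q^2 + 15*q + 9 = (q + 1)*(q^2 + 6*q + 9) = (q + 1)*(q + 3)*(q + 3)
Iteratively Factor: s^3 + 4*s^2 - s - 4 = (s - 1)*(s^2 + 5*s + 4) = (s - 1)*(s + 1)*(s + 4)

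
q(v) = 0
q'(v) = 0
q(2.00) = 0.00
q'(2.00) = 0.00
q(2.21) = 0.00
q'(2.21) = 0.00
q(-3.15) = 0.00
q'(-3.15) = 0.00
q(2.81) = 0.00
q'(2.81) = 0.00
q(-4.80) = 0.00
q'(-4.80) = 0.00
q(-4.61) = 0.00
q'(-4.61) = 0.00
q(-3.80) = 0.00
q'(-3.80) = 0.00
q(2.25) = 0.00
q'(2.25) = 0.00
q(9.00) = 0.00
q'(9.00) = 0.00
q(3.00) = 0.00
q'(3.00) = 0.00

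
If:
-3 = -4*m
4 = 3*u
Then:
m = 3/4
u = 4/3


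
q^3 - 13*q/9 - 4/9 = (q - 4/3)*(q + 1/3)*(q + 1)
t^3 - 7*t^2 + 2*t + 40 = (t - 5)*(t - 4)*(t + 2)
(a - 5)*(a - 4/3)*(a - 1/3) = a^3 - 20*a^2/3 + 79*a/9 - 20/9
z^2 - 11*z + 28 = (z - 7)*(z - 4)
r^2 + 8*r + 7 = (r + 1)*(r + 7)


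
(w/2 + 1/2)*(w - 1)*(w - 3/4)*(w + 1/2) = w^4/2 - w^3/8 - 11*w^2/16 + w/8 + 3/16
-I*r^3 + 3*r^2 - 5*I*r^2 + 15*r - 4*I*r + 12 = (r + 4)*(r + 3*I)*(-I*r - I)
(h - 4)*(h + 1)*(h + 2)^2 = h^4 + h^3 - 12*h^2 - 28*h - 16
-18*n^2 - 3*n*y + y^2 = (-6*n + y)*(3*n + y)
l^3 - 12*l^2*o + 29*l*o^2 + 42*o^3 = (l - 7*o)*(l - 6*o)*(l + o)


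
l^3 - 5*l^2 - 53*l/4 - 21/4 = (l - 7)*(l + 1/2)*(l + 3/2)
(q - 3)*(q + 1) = q^2 - 2*q - 3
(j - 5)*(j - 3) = j^2 - 8*j + 15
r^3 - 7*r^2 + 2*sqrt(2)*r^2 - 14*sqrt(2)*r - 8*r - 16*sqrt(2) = (r - 8)*(r + 1)*(r + 2*sqrt(2))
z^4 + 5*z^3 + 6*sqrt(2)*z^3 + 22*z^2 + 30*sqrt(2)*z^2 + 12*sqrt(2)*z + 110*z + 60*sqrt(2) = (z + 5)*(z + sqrt(2))*(z + 2*sqrt(2))*(z + 3*sqrt(2))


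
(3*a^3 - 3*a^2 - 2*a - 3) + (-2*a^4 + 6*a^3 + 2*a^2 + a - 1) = -2*a^4 + 9*a^3 - a^2 - a - 4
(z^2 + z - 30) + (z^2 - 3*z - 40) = 2*z^2 - 2*z - 70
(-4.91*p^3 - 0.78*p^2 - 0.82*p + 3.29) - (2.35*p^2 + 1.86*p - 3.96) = -4.91*p^3 - 3.13*p^2 - 2.68*p + 7.25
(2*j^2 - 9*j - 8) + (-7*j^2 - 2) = -5*j^2 - 9*j - 10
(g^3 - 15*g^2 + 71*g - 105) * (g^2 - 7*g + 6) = g^5 - 22*g^4 + 182*g^3 - 692*g^2 + 1161*g - 630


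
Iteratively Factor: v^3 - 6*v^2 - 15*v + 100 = (v - 5)*(v^2 - v - 20) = (v - 5)^2*(v + 4)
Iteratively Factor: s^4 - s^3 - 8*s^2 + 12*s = (s + 3)*(s^3 - 4*s^2 + 4*s) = (s - 2)*(s + 3)*(s^2 - 2*s) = (s - 2)^2*(s + 3)*(s)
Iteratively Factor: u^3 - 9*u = (u - 3)*(u^2 + 3*u) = (u - 3)*(u + 3)*(u)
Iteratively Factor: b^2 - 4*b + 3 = (b - 3)*(b - 1)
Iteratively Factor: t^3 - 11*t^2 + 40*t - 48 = (t - 4)*(t^2 - 7*t + 12) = (t - 4)^2*(t - 3)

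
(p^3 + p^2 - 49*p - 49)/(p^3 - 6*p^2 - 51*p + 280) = (p^2 - 6*p - 7)/(p^2 - 13*p + 40)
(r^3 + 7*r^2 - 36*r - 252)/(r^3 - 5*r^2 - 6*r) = (r^2 + 13*r + 42)/(r*(r + 1))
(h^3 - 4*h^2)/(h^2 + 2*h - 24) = h^2/(h + 6)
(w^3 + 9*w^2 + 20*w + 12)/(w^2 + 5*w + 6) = (w^2 + 7*w + 6)/(w + 3)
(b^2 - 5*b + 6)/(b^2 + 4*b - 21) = (b - 2)/(b + 7)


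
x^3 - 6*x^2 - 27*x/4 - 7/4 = (x - 7)*(x + 1/2)^2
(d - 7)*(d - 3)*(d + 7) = d^3 - 3*d^2 - 49*d + 147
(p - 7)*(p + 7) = p^2 - 49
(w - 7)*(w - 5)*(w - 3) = w^3 - 15*w^2 + 71*w - 105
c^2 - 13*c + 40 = (c - 8)*(c - 5)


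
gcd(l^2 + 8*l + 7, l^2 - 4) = 1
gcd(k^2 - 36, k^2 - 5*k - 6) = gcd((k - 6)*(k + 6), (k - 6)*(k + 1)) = k - 6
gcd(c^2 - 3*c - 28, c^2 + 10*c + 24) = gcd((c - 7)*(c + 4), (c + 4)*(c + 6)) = c + 4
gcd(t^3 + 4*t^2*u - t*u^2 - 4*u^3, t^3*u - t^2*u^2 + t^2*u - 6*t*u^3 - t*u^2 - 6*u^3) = 1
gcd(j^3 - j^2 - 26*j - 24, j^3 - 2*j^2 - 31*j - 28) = j^2 + 5*j + 4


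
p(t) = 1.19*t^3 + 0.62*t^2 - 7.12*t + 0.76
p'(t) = 3.57*t^2 + 1.24*t - 7.12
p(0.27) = -1.09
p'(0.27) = -6.52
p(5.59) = 188.20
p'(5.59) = 111.37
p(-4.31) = -52.31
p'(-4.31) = 53.85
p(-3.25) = -10.40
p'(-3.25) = 26.56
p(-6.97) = -322.44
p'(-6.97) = 157.67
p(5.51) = 179.42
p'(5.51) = 108.10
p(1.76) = -3.36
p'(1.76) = 6.12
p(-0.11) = 1.55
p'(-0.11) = -7.21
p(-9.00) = -752.45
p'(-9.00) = 270.89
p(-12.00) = -1880.84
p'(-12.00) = 492.08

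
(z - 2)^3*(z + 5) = z^4 - z^3 - 18*z^2 + 52*z - 40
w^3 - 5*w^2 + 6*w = w*(w - 3)*(w - 2)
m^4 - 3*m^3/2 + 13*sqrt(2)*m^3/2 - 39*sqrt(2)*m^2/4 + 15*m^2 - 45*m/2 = m*(m - 3/2)*(m + 3*sqrt(2)/2)*(m + 5*sqrt(2))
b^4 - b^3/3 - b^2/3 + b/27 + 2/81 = (b - 2/3)*(b - 1/3)*(b + 1/3)^2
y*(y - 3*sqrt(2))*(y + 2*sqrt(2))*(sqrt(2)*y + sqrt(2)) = sqrt(2)*y^4 - 2*y^3 + sqrt(2)*y^3 - 12*sqrt(2)*y^2 - 2*y^2 - 12*sqrt(2)*y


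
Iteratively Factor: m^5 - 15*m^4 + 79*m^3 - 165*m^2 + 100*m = (m - 1)*(m^4 - 14*m^3 + 65*m^2 - 100*m) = (m - 4)*(m - 1)*(m^3 - 10*m^2 + 25*m) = m*(m - 4)*(m - 1)*(m^2 - 10*m + 25) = m*(m - 5)*(m - 4)*(m - 1)*(m - 5)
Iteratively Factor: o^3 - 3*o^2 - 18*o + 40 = (o + 4)*(o^2 - 7*o + 10) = (o - 2)*(o + 4)*(o - 5)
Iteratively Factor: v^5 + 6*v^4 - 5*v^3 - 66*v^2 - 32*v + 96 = (v - 1)*(v^4 + 7*v^3 + 2*v^2 - 64*v - 96) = (v - 3)*(v - 1)*(v^3 + 10*v^2 + 32*v + 32) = (v - 3)*(v - 1)*(v + 2)*(v^2 + 8*v + 16) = (v - 3)*(v - 1)*(v + 2)*(v + 4)*(v + 4)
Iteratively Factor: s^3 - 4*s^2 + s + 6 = (s - 2)*(s^2 - 2*s - 3) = (s - 2)*(s + 1)*(s - 3)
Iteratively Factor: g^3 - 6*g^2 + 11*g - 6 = (g - 3)*(g^2 - 3*g + 2) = (g - 3)*(g - 1)*(g - 2)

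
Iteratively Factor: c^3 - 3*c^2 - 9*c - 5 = (c + 1)*(c^2 - 4*c - 5) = (c - 5)*(c + 1)*(c + 1)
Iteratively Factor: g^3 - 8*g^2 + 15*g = (g - 3)*(g^2 - 5*g) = (g - 5)*(g - 3)*(g)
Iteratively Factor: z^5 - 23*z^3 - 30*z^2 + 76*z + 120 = (z + 2)*(z^4 - 2*z^3 - 19*z^2 + 8*z + 60) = (z - 5)*(z + 2)*(z^3 + 3*z^2 - 4*z - 12) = (z - 5)*(z + 2)*(z + 3)*(z^2 - 4) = (z - 5)*(z + 2)^2*(z + 3)*(z - 2)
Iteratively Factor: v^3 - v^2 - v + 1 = (v + 1)*(v^2 - 2*v + 1) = (v - 1)*(v + 1)*(v - 1)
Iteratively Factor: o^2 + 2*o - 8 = (o - 2)*(o + 4)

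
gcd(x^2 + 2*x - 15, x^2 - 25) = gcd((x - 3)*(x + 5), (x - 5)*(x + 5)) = x + 5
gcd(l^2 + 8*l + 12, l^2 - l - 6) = l + 2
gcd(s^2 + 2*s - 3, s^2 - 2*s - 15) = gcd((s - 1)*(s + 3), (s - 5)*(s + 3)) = s + 3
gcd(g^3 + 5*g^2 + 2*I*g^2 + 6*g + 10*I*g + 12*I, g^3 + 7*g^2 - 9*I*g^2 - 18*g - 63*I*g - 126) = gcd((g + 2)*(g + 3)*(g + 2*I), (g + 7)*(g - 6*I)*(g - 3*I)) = 1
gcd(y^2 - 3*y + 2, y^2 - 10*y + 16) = y - 2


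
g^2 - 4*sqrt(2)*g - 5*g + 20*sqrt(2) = (g - 5)*(g - 4*sqrt(2))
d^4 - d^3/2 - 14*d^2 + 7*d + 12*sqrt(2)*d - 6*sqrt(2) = (d - 1/2)*(d - 2*sqrt(2))*(d - sqrt(2))*(d + 3*sqrt(2))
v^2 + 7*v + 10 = (v + 2)*(v + 5)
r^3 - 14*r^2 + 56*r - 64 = (r - 8)*(r - 4)*(r - 2)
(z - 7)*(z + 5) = z^2 - 2*z - 35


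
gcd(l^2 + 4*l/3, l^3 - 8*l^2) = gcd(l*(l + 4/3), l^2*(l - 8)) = l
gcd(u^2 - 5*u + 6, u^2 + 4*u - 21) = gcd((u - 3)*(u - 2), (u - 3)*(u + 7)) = u - 3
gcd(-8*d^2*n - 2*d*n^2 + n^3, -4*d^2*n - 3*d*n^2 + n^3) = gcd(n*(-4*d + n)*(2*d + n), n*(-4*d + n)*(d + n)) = 4*d*n - n^2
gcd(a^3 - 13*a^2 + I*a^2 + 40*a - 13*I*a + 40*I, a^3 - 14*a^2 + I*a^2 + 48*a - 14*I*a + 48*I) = a^2 + a*(-8 + I) - 8*I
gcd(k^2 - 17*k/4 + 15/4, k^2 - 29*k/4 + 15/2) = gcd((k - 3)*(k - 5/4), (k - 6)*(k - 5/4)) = k - 5/4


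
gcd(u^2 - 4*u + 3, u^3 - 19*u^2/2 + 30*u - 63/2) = u - 3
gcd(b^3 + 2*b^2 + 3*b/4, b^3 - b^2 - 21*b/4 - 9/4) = b^2 + 2*b + 3/4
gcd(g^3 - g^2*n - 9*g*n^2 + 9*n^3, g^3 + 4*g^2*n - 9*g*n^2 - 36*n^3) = g^2 - 9*n^2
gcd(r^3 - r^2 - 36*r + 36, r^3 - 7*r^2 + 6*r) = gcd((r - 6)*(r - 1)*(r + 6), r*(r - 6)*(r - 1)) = r^2 - 7*r + 6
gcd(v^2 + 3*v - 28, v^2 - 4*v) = v - 4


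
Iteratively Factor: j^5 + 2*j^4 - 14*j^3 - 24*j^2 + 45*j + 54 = (j + 1)*(j^4 + j^3 - 15*j^2 - 9*j + 54) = (j + 1)*(j + 3)*(j^3 - 2*j^2 - 9*j + 18) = (j - 2)*(j + 1)*(j + 3)*(j^2 - 9) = (j - 3)*(j - 2)*(j + 1)*(j + 3)*(j + 3)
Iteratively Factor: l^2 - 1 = (l - 1)*(l + 1)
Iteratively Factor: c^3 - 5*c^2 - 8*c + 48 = (c + 3)*(c^2 - 8*c + 16) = (c - 4)*(c + 3)*(c - 4)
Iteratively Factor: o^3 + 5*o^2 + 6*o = (o)*(o^2 + 5*o + 6) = o*(o + 2)*(o + 3)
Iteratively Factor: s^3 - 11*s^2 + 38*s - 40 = (s - 2)*(s^2 - 9*s + 20) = (s - 5)*(s - 2)*(s - 4)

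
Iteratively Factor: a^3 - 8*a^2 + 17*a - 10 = (a - 5)*(a^2 - 3*a + 2) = (a - 5)*(a - 2)*(a - 1)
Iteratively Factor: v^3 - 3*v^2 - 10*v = (v)*(v^2 - 3*v - 10) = v*(v + 2)*(v - 5)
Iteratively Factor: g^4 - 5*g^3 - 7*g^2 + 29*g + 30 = (g + 1)*(g^3 - 6*g^2 - g + 30) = (g - 5)*(g + 1)*(g^2 - g - 6) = (g - 5)*(g + 1)*(g + 2)*(g - 3)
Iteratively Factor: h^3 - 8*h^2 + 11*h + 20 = (h + 1)*(h^2 - 9*h + 20) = (h - 4)*(h + 1)*(h - 5)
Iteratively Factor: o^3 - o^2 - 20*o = (o - 5)*(o^2 + 4*o) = (o - 5)*(o + 4)*(o)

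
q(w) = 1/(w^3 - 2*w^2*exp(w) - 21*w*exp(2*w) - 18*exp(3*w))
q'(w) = (2*w^2*exp(w) - 3*w^2 + 42*w*exp(2*w) + 4*w*exp(w) + 54*exp(3*w) + 21*exp(2*w))/(w^3 - 2*w^2*exp(w) - 21*w*exp(2*w) - 18*exp(3*w))^2 = (2*w^2*exp(w) - 3*w^2 + 42*w*exp(2*w) + 4*w*exp(w) + 54*exp(3*w) + 21*exp(2*w))/(-w^3 + 2*w^2*exp(w) + 21*w*exp(2*w) + 18*exp(3*w))^2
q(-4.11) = -0.01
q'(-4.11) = -0.01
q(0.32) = -0.02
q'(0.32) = 0.06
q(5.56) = -0.00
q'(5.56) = 0.00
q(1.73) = -0.00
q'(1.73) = 0.00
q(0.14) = -0.03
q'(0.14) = 0.12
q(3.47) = -0.00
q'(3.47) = 0.00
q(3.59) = -0.00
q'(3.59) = 0.00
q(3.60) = -0.00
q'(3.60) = 0.00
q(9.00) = 0.00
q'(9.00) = 0.00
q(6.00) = 0.00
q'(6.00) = 0.00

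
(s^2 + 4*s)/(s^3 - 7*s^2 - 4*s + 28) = s*(s + 4)/(s^3 - 7*s^2 - 4*s + 28)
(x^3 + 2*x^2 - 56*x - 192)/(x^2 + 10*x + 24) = x - 8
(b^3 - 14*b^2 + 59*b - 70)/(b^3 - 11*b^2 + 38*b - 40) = (b - 7)/(b - 4)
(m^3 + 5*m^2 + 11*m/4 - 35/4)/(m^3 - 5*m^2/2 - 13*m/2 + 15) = (2*m^2 + 5*m - 7)/(2*(m^2 - 5*m + 6))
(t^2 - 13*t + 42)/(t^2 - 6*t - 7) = (t - 6)/(t + 1)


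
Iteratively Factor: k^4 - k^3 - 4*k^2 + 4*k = (k)*(k^3 - k^2 - 4*k + 4) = k*(k - 2)*(k^2 + k - 2) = k*(k - 2)*(k - 1)*(k + 2)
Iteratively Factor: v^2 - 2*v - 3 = (v + 1)*(v - 3)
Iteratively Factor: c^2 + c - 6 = (c - 2)*(c + 3)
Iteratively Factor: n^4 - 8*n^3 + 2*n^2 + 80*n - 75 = (n - 5)*(n^3 - 3*n^2 - 13*n + 15) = (n - 5)*(n + 3)*(n^2 - 6*n + 5) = (n - 5)*(n - 1)*(n + 3)*(n - 5)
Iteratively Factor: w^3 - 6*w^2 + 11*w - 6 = (w - 3)*(w^2 - 3*w + 2) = (w - 3)*(w - 2)*(w - 1)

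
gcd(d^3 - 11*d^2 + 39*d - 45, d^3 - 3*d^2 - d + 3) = d - 3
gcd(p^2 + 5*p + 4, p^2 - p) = 1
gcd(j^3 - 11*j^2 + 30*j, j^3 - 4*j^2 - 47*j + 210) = j^2 - 11*j + 30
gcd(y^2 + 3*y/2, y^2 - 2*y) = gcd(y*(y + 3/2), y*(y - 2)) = y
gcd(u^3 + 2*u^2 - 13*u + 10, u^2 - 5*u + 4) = u - 1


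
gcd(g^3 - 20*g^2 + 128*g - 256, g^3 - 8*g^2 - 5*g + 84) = g - 4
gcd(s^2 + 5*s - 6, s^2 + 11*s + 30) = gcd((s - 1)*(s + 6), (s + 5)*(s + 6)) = s + 6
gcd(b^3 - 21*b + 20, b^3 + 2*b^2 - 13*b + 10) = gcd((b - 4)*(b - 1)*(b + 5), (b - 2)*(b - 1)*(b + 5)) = b^2 + 4*b - 5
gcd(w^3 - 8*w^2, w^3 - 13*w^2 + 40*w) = w^2 - 8*w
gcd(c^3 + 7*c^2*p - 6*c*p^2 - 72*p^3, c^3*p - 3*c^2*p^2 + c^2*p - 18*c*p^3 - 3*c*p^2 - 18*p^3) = 1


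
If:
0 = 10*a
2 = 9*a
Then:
No Solution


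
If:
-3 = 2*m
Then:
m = -3/2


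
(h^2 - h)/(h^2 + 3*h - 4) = h/(h + 4)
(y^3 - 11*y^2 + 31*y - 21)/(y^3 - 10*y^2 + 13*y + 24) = (y^2 - 8*y + 7)/(y^2 - 7*y - 8)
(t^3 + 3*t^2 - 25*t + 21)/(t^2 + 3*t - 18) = (t^2 + 6*t - 7)/(t + 6)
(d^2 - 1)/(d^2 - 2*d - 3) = (d - 1)/(d - 3)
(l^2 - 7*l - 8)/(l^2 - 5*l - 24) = (l + 1)/(l + 3)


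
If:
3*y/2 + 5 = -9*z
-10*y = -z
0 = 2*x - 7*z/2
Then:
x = -175/183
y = -10/183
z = -100/183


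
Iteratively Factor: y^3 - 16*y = (y + 4)*(y^2 - 4*y) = y*(y + 4)*(y - 4)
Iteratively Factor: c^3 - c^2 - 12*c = (c - 4)*(c^2 + 3*c) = (c - 4)*(c + 3)*(c)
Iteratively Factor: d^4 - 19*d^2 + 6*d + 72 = (d - 3)*(d^3 + 3*d^2 - 10*d - 24) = (d - 3)*(d + 2)*(d^2 + d - 12) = (d - 3)^2*(d + 2)*(d + 4)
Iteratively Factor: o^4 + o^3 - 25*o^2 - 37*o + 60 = (o - 5)*(o^3 + 6*o^2 + 5*o - 12) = (o - 5)*(o + 4)*(o^2 + 2*o - 3) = (o - 5)*(o - 1)*(o + 4)*(o + 3)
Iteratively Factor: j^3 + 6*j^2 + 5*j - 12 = (j - 1)*(j^2 + 7*j + 12) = (j - 1)*(j + 4)*(j + 3)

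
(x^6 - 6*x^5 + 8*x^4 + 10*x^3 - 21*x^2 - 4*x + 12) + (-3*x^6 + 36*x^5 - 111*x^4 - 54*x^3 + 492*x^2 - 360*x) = -2*x^6 + 30*x^5 - 103*x^4 - 44*x^3 + 471*x^2 - 364*x + 12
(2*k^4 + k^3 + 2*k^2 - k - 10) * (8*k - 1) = 16*k^5 + 6*k^4 + 15*k^3 - 10*k^2 - 79*k + 10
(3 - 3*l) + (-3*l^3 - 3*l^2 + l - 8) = -3*l^3 - 3*l^2 - 2*l - 5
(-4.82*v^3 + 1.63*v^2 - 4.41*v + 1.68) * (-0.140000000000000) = 0.6748*v^3 - 0.2282*v^2 + 0.6174*v - 0.2352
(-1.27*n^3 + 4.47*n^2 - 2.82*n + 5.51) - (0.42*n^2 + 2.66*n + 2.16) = -1.27*n^3 + 4.05*n^2 - 5.48*n + 3.35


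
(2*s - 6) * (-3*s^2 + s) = -6*s^3 + 20*s^2 - 6*s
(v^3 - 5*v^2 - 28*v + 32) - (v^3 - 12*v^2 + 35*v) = 7*v^2 - 63*v + 32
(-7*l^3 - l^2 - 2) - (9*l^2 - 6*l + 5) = -7*l^3 - 10*l^2 + 6*l - 7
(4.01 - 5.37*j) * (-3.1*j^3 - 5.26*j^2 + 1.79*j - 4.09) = 16.647*j^4 + 15.8152*j^3 - 30.7049*j^2 + 29.1412*j - 16.4009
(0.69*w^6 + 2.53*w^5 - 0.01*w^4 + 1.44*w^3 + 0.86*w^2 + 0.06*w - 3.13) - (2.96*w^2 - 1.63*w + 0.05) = 0.69*w^6 + 2.53*w^5 - 0.01*w^4 + 1.44*w^3 - 2.1*w^2 + 1.69*w - 3.18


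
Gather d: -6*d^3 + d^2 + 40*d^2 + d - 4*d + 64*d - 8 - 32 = -6*d^3 + 41*d^2 + 61*d - 40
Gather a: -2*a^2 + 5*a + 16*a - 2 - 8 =-2*a^2 + 21*a - 10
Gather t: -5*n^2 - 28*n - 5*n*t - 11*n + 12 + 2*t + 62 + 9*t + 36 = -5*n^2 - 39*n + t*(11 - 5*n) + 110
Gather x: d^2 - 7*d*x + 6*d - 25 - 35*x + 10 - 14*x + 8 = d^2 + 6*d + x*(-7*d - 49) - 7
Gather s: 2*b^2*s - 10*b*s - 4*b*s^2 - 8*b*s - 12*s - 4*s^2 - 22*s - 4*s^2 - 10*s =s^2*(-4*b - 8) + s*(2*b^2 - 18*b - 44)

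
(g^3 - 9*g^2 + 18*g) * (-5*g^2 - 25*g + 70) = -5*g^5 + 20*g^4 + 205*g^3 - 1080*g^2 + 1260*g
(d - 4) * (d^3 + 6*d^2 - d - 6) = d^4 + 2*d^3 - 25*d^2 - 2*d + 24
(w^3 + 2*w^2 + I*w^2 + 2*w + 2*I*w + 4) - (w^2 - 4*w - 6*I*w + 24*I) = w^3 + w^2 + I*w^2 + 6*w + 8*I*w + 4 - 24*I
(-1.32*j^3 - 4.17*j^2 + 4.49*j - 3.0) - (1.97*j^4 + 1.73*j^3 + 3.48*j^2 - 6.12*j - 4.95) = -1.97*j^4 - 3.05*j^3 - 7.65*j^2 + 10.61*j + 1.95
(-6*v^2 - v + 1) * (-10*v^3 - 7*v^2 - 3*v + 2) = 60*v^5 + 52*v^4 + 15*v^3 - 16*v^2 - 5*v + 2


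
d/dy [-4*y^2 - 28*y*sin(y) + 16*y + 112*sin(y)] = -28*y*cos(y) - 8*y - 28*sin(y) + 112*cos(y) + 16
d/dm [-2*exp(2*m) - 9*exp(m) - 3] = (-4*exp(m) - 9)*exp(m)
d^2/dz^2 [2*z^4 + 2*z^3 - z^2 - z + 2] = 24*z^2 + 12*z - 2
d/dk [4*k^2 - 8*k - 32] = 8*k - 8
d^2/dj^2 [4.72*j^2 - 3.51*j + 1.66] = 9.44000000000000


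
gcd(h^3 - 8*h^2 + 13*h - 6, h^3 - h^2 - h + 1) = h^2 - 2*h + 1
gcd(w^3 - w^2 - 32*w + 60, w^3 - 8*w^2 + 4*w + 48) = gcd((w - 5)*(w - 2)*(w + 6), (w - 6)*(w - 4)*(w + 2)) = 1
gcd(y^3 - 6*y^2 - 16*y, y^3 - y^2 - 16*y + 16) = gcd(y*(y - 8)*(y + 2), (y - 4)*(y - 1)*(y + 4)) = 1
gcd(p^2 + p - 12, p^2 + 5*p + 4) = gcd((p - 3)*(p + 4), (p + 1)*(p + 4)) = p + 4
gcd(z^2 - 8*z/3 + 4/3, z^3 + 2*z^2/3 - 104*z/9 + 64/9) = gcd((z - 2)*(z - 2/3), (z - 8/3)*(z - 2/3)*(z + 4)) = z - 2/3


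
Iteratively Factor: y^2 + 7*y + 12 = (y + 4)*(y + 3)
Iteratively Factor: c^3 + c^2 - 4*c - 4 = (c - 2)*(c^2 + 3*c + 2) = (c - 2)*(c + 2)*(c + 1)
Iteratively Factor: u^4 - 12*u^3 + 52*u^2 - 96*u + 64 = (u - 4)*(u^3 - 8*u^2 + 20*u - 16) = (u - 4)*(u - 2)*(u^2 - 6*u + 8) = (u - 4)*(u - 2)^2*(u - 4)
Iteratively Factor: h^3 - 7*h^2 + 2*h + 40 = (h - 4)*(h^2 - 3*h - 10) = (h - 4)*(h + 2)*(h - 5)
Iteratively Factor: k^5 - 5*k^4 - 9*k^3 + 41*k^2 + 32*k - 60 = (k - 5)*(k^4 - 9*k^2 - 4*k + 12) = (k - 5)*(k + 2)*(k^3 - 2*k^2 - 5*k + 6) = (k - 5)*(k - 3)*(k + 2)*(k^2 + k - 2) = (k - 5)*(k - 3)*(k - 1)*(k + 2)*(k + 2)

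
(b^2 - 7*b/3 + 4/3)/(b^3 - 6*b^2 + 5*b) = (b - 4/3)/(b*(b - 5))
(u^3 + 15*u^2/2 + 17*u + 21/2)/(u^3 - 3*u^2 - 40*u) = (2*u^3 + 15*u^2 + 34*u + 21)/(2*u*(u^2 - 3*u - 40))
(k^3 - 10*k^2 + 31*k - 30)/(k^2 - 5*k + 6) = k - 5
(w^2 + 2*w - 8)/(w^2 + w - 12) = (w - 2)/(w - 3)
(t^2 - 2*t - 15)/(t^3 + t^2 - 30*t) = (t + 3)/(t*(t + 6))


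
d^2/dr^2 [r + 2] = 0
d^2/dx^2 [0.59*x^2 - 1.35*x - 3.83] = 1.18000000000000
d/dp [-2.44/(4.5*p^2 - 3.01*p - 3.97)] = (21.96*p - 7.3444)/(-4.5*p^2 + 3.01*p + 3.97)^2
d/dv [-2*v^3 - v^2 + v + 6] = -6*v^2 - 2*v + 1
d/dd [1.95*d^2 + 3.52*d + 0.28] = 3.9*d + 3.52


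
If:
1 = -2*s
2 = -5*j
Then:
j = -2/5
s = -1/2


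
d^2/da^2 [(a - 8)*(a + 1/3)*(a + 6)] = 6*a - 10/3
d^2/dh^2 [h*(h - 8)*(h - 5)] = 6*h - 26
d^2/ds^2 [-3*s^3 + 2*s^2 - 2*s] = 4 - 18*s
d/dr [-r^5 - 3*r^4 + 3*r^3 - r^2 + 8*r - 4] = -5*r^4 - 12*r^3 + 9*r^2 - 2*r + 8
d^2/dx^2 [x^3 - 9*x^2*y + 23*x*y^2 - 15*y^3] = 6*x - 18*y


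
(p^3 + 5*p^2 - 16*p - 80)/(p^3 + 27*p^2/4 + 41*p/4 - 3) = 4*(p^2 + p - 20)/(4*p^2 + 11*p - 3)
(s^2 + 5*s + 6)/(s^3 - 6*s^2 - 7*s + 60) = (s + 2)/(s^2 - 9*s + 20)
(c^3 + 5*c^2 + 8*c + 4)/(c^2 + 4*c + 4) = c + 1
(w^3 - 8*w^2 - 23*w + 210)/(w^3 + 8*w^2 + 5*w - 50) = (w^2 - 13*w + 42)/(w^2 + 3*w - 10)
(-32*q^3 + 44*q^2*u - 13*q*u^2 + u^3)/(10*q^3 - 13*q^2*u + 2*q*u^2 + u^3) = (-32*q^2 + 12*q*u - u^2)/(10*q^2 - 3*q*u - u^2)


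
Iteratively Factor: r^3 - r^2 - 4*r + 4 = (r + 2)*(r^2 - 3*r + 2) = (r - 1)*(r + 2)*(r - 2)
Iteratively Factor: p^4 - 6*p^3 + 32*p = (p + 2)*(p^3 - 8*p^2 + 16*p) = (p - 4)*(p + 2)*(p^2 - 4*p) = p*(p - 4)*(p + 2)*(p - 4)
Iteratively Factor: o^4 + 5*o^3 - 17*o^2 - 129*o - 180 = (o + 3)*(o^3 + 2*o^2 - 23*o - 60) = (o + 3)^2*(o^2 - o - 20) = (o + 3)^2*(o + 4)*(o - 5)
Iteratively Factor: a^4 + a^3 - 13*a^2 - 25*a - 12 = (a + 1)*(a^3 - 13*a - 12) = (a - 4)*(a + 1)*(a^2 + 4*a + 3) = (a - 4)*(a + 1)^2*(a + 3)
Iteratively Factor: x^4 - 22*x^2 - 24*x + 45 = (x + 3)*(x^3 - 3*x^2 - 13*x + 15) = (x + 3)^2*(x^2 - 6*x + 5) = (x - 5)*(x + 3)^2*(x - 1)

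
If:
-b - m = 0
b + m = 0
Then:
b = -m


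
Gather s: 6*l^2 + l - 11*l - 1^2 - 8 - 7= 6*l^2 - 10*l - 16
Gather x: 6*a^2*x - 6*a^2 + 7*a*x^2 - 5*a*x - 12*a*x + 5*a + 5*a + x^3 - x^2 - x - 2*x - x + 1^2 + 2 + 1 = -6*a^2 + 10*a + x^3 + x^2*(7*a - 1) + x*(6*a^2 - 17*a - 4) + 4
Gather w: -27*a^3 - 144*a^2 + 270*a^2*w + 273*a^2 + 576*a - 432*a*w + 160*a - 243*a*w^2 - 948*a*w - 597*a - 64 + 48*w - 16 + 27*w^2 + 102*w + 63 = -27*a^3 + 129*a^2 + 139*a + w^2*(27 - 243*a) + w*(270*a^2 - 1380*a + 150) - 17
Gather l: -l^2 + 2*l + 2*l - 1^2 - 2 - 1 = -l^2 + 4*l - 4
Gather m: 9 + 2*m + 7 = 2*m + 16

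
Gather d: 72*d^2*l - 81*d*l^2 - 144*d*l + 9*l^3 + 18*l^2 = 72*d^2*l + d*(-81*l^2 - 144*l) + 9*l^3 + 18*l^2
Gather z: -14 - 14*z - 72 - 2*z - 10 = -16*z - 96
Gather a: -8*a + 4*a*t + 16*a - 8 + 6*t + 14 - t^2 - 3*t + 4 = a*(4*t + 8) - t^2 + 3*t + 10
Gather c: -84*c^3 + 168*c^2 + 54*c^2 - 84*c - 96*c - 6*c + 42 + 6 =-84*c^3 + 222*c^2 - 186*c + 48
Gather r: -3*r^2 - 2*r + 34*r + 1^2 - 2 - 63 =-3*r^2 + 32*r - 64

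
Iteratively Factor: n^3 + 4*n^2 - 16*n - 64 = (n - 4)*(n^2 + 8*n + 16) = (n - 4)*(n + 4)*(n + 4)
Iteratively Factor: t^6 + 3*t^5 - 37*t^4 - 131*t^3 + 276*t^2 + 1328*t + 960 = (t - 4)*(t^5 + 7*t^4 - 9*t^3 - 167*t^2 - 392*t - 240) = (t - 5)*(t - 4)*(t^4 + 12*t^3 + 51*t^2 + 88*t + 48) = (t - 5)*(t - 4)*(t + 3)*(t^3 + 9*t^2 + 24*t + 16) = (t - 5)*(t - 4)*(t + 3)*(t + 4)*(t^2 + 5*t + 4) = (t - 5)*(t - 4)*(t + 3)*(t + 4)^2*(t + 1)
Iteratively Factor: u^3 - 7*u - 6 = (u + 2)*(u^2 - 2*u - 3) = (u - 3)*(u + 2)*(u + 1)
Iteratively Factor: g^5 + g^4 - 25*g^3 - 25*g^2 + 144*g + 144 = (g - 4)*(g^4 + 5*g^3 - 5*g^2 - 45*g - 36) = (g - 4)*(g + 4)*(g^3 + g^2 - 9*g - 9) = (g - 4)*(g + 1)*(g + 4)*(g^2 - 9) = (g - 4)*(g - 3)*(g + 1)*(g + 4)*(g + 3)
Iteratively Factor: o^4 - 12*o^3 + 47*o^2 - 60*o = (o - 5)*(o^3 - 7*o^2 + 12*o) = (o - 5)*(o - 3)*(o^2 - 4*o) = o*(o - 5)*(o - 3)*(o - 4)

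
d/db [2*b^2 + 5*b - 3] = 4*b + 5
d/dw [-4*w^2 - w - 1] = -8*w - 1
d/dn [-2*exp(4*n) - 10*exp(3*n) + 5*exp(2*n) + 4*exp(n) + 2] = (-8*exp(3*n) - 30*exp(2*n) + 10*exp(n) + 4)*exp(n)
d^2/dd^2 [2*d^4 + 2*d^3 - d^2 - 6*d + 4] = 24*d^2 + 12*d - 2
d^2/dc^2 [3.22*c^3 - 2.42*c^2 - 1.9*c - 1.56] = 19.32*c - 4.84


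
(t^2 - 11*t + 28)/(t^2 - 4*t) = (t - 7)/t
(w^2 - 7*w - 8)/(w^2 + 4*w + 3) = (w - 8)/(w + 3)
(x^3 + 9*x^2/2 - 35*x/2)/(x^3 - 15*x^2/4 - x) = 2*(-2*x^2 - 9*x + 35)/(-4*x^2 + 15*x + 4)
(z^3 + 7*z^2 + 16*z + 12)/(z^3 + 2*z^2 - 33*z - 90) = (z^2 + 4*z + 4)/(z^2 - z - 30)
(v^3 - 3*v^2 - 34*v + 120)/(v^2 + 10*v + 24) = (v^2 - 9*v + 20)/(v + 4)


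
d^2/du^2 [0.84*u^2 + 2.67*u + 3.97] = 1.68000000000000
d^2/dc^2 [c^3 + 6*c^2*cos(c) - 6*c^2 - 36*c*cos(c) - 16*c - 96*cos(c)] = -6*c^2*cos(c) - 24*c*sin(c) + 36*c*cos(c) + 6*c + 72*sin(c) + 108*cos(c) - 12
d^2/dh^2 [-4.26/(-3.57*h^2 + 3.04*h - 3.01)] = (-108.586548*h^2 + 92.465856*h + 4.26*(7.14*h - 3.04)*(14.28*h - 6.08) - 91.553364)/(3.57*h^2 - 3.04*h + 3.01)^3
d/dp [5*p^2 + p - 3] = 10*p + 1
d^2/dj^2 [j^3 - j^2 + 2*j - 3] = 6*j - 2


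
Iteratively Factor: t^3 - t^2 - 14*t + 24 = (t + 4)*(t^2 - 5*t + 6) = (t - 3)*(t + 4)*(t - 2)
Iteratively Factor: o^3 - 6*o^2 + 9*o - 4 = (o - 1)*(o^2 - 5*o + 4) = (o - 4)*(o - 1)*(o - 1)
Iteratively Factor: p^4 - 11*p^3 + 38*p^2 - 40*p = (p - 5)*(p^3 - 6*p^2 + 8*p) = (p - 5)*(p - 2)*(p^2 - 4*p) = p*(p - 5)*(p - 2)*(p - 4)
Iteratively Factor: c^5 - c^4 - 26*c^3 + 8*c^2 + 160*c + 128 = (c + 1)*(c^4 - 2*c^3 - 24*c^2 + 32*c + 128) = (c - 4)*(c + 1)*(c^3 + 2*c^2 - 16*c - 32) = (c - 4)*(c + 1)*(c + 2)*(c^2 - 16) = (c - 4)^2*(c + 1)*(c + 2)*(c + 4)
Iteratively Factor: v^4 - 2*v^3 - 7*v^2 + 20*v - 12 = (v - 2)*(v^3 - 7*v + 6) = (v - 2)^2*(v^2 + 2*v - 3) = (v - 2)^2*(v - 1)*(v + 3)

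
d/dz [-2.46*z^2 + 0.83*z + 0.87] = 0.83 - 4.92*z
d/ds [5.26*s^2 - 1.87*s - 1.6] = 10.52*s - 1.87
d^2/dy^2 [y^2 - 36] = 2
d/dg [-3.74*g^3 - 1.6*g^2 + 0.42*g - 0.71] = -11.22*g^2 - 3.2*g + 0.42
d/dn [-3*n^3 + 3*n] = 3 - 9*n^2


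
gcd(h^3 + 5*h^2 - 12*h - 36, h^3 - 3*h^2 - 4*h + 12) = h^2 - h - 6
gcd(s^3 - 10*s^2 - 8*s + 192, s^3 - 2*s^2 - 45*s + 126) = s - 6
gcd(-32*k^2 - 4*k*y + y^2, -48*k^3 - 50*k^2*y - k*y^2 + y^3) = -8*k + y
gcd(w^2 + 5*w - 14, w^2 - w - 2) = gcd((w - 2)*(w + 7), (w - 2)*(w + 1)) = w - 2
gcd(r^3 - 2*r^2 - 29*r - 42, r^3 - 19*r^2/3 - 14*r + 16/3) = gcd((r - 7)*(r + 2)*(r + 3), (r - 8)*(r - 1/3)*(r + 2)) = r + 2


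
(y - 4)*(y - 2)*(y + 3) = y^3 - 3*y^2 - 10*y + 24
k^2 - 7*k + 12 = (k - 4)*(k - 3)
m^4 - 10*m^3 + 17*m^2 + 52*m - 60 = (m - 6)*(m - 5)*(m - 1)*(m + 2)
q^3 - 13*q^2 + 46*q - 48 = (q - 8)*(q - 3)*(q - 2)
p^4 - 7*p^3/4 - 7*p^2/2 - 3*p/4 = p*(p - 3)*(p + 1/4)*(p + 1)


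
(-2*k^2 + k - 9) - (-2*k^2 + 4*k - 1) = -3*k - 8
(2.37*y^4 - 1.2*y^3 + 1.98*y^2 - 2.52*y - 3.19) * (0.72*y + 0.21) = 1.7064*y^5 - 0.3663*y^4 + 1.1736*y^3 - 1.3986*y^2 - 2.826*y - 0.6699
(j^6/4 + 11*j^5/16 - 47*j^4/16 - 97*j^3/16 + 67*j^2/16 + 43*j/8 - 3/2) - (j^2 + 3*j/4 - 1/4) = j^6/4 + 11*j^5/16 - 47*j^4/16 - 97*j^3/16 + 51*j^2/16 + 37*j/8 - 5/4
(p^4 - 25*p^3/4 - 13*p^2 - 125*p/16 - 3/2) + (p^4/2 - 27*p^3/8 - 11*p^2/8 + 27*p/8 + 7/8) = 3*p^4/2 - 77*p^3/8 - 115*p^2/8 - 71*p/16 - 5/8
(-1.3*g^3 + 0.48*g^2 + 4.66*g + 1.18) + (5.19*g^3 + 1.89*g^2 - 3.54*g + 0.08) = 3.89*g^3 + 2.37*g^2 + 1.12*g + 1.26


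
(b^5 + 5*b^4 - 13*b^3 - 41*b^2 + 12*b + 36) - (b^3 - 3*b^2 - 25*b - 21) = b^5 + 5*b^4 - 14*b^3 - 38*b^2 + 37*b + 57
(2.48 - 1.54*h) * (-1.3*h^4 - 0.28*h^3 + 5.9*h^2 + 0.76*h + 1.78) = 2.002*h^5 - 2.7928*h^4 - 9.7804*h^3 + 13.4616*h^2 - 0.8564*h + 4.4144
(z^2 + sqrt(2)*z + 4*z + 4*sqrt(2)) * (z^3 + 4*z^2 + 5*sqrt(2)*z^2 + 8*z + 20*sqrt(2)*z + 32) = z^5 + 8*z^4 + 6*sqrt(2)*z^4 + 34*z^3 + 48*sqrt(2)*z^3 + 144*z^2 + 104*sqrt(2)*z^2 + 64*sqrt(2)*z + 288*z + 128*sqrt(2)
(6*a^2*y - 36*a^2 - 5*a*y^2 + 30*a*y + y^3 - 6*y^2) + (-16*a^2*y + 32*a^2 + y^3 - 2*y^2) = -10*a^2*y - 4*a^2 - 5*a*y^2 + 30*a*y + 2*y^3 - 8*y^2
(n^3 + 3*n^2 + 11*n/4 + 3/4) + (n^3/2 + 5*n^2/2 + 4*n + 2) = 3*n^3/2 + 11*n^2/2 + 27*n/4 + 11/4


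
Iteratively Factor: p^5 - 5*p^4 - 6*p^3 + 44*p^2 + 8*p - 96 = (p - 4)*(p^4 - p^3 - 10*p^2 + 4*p + 24) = (p - 4)*(p - 2)*(p^3 + p^2 - 8*p - 12) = (p - 4)*(p - 2)*(p + 2)*(p^2 - p - 6) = (p - 4)*(p - 3)*(p - 2)*(p + 2)*(p + 2)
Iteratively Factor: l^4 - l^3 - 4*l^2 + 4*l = (l + 2)*(l^3 - 3*l^2 + 2*l) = (l - 2)*(l + 2)*(l^2 - l) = (l - 2)*(l - 1)*(l + 2)*(l)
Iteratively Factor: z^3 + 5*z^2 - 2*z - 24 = (z - 2)*(z^2 + 7*z + 12) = (z - 2)*(z + 4)*(z + 3)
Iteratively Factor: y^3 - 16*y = (y)*(y^2 - 16) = y*(y - 4)*(y + 4)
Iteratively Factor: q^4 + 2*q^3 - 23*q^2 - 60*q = (q)*(q^3 + 2*q^2 - 23*q - 60) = q*(q + 4)*(q^2 - 2*q - 15) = q*(q + 3)*(q + 4)*(q - 5)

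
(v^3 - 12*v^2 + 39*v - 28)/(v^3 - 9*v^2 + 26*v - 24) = (v^2 - 8*v + 7)/(v^2 - 5*v + 6)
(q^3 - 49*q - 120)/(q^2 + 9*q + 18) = (q^2 - 3*q - 40)/(q + 6)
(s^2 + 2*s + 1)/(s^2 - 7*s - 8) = (s + 1)/(s - 8)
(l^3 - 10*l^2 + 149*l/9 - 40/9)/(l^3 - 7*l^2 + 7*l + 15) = (9*l^3 - 90*l^2 + 149*l - 40)/(9*(l^3 - 7*l^2 + 7*l + 15))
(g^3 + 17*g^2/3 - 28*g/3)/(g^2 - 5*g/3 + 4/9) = 3*g*(g + 7)/(3*g - 1)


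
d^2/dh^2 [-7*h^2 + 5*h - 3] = -14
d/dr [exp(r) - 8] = exp(r)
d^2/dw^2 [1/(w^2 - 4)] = 2*(3*w^2 + 4)/(w^2 - 4)^3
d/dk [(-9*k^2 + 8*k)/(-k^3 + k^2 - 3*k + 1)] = (-k*(9*k - 8)*(3*k^2 - 2*k + 3) + 2*(9*k - 4)*(k^3 - k^2 + 3*k - 1))/(k^3 - k^2 + 3*k - 1)^2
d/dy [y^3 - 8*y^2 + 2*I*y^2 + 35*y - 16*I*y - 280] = 3*y^2 + 4*y*(-4 + I) + 35 - 16*I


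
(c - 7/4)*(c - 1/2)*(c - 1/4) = c^3 - 5*c^2/2 + 23*c/16 - 7/32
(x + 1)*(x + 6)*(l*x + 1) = l*x^3 + 7*l*x^2 + 6*l*x + x^2 + 7*x + 6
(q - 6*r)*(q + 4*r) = q^2 - 2*q*r - 24*r^2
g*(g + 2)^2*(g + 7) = g^4 + 11*g^3 + 32*g^2 + 28*g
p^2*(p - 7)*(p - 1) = p^4 - 8*p^3 + 7*p^2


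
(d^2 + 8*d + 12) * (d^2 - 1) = d^4 + 8*d^3 + 11*d^2 - 8*d - 12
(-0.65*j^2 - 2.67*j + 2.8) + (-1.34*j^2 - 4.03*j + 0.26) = -1.99*j^2 - 6.7*j + 3.06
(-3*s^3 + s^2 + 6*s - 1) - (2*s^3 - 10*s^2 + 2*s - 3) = -5*s^3 + 11*s^2 + 4*s + 2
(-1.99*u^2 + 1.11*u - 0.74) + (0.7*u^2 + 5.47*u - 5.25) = -1.29*u^2 + 6.58*u - 5.99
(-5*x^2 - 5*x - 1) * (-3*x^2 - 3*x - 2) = 15*x^4 + 30*x^3 + 28*x^2 + 13*x + 2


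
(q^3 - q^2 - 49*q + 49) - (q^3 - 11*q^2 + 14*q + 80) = 10*q^2 - 63*q - 31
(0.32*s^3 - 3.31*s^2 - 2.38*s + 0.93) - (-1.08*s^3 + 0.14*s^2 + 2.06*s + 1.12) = 1.4*s^3 - 3.45*s^2 - 4.44*s - 0.19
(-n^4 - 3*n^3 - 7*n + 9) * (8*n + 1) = -8*n^5 - 25*n^4 - 3*n^3 - 56*n^2 + 65*n + 9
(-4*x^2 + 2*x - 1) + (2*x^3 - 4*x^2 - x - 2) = 2*x^3 - 8*x^2 + x - 3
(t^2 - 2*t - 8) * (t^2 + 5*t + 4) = t^4 + 3*t^3 - 14*t^2 - 48*t - 32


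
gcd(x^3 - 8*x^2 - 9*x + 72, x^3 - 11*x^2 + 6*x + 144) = x^2 - 5*x - 24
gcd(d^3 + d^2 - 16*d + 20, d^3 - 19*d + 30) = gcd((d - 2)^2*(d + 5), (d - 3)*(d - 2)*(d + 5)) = d^2 + 3*d - 10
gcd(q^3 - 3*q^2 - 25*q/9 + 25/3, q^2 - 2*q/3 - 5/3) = q - 5/3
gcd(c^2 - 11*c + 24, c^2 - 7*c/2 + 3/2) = c - 3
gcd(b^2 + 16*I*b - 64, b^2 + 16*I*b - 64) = b^2 + 16*I*b - 64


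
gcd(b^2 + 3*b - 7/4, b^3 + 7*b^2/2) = b + 7/2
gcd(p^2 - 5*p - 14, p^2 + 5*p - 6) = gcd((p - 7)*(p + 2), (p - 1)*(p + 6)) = 1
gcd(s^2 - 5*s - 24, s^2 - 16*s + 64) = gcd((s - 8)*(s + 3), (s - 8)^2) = s - 8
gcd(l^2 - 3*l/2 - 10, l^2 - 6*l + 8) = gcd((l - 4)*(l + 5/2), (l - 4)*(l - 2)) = l - 4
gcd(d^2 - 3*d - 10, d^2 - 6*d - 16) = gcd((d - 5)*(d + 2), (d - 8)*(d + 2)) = d + 2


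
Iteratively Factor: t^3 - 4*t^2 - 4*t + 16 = (t + 2)*(t^2 - 6*t + 8) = (t - 4)*(t + 2)*(t - 2)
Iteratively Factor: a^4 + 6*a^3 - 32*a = (a + 4)*(a^3 + 2*a^2 - 8*a) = (a - 2)*(a + 4)*(a^2 + 4*a) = a*(a - 2)*(a + 4)*(a + 4)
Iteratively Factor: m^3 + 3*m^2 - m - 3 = (m + 3)*(m^2 - 1) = (m - 1)*(m + 3)*(m + 1)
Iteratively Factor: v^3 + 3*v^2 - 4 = (v + 2)*(v^2 + v - 2) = (v + 2)^2*(v - 1)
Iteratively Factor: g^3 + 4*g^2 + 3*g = (g + 1)*(g^2 + 3*g) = (g + 1)*(g + 3)*(g)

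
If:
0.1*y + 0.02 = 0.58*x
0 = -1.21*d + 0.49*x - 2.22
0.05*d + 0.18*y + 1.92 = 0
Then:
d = -2.52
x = -1.68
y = -9.97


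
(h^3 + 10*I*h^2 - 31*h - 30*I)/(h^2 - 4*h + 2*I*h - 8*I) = (h^2 + 8*I*h - 15)/(h - 4)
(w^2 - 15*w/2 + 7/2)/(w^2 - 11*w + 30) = (2*w^2 - 15*w + 7)/(2*(w^2 - 11*w + 30))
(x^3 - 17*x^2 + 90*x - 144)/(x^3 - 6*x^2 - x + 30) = (x^2 - 14*x + 48)/(x^2 - 3*x - 10)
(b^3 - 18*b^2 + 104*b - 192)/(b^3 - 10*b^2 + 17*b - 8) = (b^2 - 10*b + 24)/(b^2 - 2*b + 1)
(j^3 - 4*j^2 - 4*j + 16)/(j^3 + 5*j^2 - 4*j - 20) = (j - 4)/(j + 5)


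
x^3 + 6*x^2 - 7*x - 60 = (x - 3)*(x + 4)*(x + 5)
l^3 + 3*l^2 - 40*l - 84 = (l - 6)*(l + 2)*(l + 7)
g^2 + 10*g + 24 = (g + 4)*(g + 6)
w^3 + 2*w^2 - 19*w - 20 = (w - 4)*(w + 1)*(w + 5)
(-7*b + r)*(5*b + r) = -35*b^2 - 2*b*r + r^2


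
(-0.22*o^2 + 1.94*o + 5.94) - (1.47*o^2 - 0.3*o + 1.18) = -1.69*o^2 + 2.24*o + 4.76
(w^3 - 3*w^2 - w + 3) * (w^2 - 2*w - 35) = w^5 - 5*w^4 - 30*w^3 + 110*w^2 + 29*w - 105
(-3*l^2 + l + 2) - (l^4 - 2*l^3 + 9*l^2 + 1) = -l^4 + 2*l^3 - 12*l^2 + l + 1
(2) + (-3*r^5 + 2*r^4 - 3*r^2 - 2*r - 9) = -3*r^5 + 2*r^4 - 3*r^2 - 2*r - 7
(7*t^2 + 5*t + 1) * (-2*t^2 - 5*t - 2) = -14*t^4 - 45*t^3 - 41*t^2 - 15*t - 2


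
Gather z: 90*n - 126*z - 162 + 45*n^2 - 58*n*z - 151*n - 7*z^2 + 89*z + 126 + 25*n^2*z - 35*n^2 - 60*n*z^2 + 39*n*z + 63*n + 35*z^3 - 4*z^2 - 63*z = 10*n^2 + 2*n + 35*z^3 + z^2*(-60*n - 11) + z*(25*n^2 - 19*n - 100) - 36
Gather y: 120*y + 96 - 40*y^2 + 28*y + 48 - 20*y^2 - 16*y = -60*y^2 + 132*y + 144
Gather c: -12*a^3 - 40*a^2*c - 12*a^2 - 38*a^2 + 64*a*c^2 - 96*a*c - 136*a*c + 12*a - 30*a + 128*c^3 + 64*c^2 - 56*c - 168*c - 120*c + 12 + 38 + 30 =-12*a^3 - 50*a^2 - 18*a + 128*c^3 + c^2*(64*a + 64) + c*(-40*a^2 - 232*a - 344) + 80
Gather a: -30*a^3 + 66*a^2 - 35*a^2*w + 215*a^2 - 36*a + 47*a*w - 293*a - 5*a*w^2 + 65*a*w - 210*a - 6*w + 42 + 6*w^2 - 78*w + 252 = -30*a^3 + a^2*(281 - 35*w) + a*(-5*w^2 + 112*w - 539) + 6*w^2 - 84*w + 294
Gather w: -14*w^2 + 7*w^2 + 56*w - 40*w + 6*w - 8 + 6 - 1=-7*w^2 + 22*w - 3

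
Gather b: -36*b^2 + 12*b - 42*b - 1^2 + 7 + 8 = -36*b^2 - 30*b + 14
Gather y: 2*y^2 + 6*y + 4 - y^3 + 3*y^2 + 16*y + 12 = -y^3 + 5*y^2 + 22*y + 16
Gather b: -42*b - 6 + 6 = -42*b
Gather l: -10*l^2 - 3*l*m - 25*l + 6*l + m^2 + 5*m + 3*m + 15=-10*l^2 + l*(-3*m - 19) + m^2 + 8*m + 15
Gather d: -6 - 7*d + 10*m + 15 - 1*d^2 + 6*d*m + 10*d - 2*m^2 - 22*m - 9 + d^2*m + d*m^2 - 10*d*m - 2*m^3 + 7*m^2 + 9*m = d^2*(m - 1) + d*(m^2 - 4*m + 3) - 2*m^3 + 5*m^2 - 3*m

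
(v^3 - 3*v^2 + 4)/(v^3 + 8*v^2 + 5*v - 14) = (v^3 - 3*v^2 + 4)/(v^3 + 8*v^2 + 5*v - 14)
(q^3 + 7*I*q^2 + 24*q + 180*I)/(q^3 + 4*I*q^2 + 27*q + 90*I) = (q + 6*I)/(q + 3*I)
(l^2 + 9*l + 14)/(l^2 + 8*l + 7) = (l + 2)/(l + 1)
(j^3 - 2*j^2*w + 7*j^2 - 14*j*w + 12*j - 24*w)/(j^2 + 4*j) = j - 2*w + 3 - 6*w/j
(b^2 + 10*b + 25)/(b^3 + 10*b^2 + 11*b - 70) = (b + 5)/(b^2 + 5*b - 14)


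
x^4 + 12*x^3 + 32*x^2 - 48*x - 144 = (x - 2)*(x + 2)*(x + 6)^2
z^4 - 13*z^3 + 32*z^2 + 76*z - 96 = (z - 8)*(z - 6)*(z - 1)*(z + 2)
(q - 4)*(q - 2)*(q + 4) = q^3 - 2*q^2 - 16*q + 32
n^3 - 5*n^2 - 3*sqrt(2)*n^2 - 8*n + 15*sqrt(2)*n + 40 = (n - 5)*(n - 4*sqrt(2))*(n + sqrt(2))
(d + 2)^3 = d^3 + 6*d^2 + 12*d + 8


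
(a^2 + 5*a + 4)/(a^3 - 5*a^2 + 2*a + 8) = (a + 4)/(a^2 - 6*a + 8)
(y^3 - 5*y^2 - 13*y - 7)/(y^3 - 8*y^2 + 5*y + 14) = (y + 1)/(y - 2)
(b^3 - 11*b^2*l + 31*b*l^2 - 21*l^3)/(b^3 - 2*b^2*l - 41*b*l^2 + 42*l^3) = (b - 3*l)/(b + 6*l)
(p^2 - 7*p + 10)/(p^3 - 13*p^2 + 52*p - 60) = 1/(p - 6)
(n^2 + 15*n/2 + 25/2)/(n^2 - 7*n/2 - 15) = (n + 5)/(n - 6)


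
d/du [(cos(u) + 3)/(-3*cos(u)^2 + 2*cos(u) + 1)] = (-3*cos(u)^2 - 18*cos(u) + 5)*sin(u)/((cos(u) - 1)^2*(3*cos(u) + 1)^2)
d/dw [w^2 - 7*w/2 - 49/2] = 2*w - 7/2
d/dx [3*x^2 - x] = 6*x - 1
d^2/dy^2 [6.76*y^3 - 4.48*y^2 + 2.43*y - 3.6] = 40.56*y - 8.96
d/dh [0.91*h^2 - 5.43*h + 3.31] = 1.82*h - 5.43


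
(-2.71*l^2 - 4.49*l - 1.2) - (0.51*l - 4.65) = -2.71*l^2 - 5.0*l + 3.45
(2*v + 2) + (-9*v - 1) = 1 - 7*v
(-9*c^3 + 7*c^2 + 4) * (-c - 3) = 9*c^4 + 20*c^3 - 21*c^2 - 4*c - 12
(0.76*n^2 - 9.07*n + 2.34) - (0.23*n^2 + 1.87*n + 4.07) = 0.53*n^2 - 10.94*n - 1.73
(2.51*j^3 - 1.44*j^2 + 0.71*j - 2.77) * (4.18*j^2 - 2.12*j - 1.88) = 10.4918*j^5 - 11.3404*j^4 + 1.3018*j^3 - 10.3766*j^2 + 4.5376*j + 5.2076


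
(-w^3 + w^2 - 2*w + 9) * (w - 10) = -w^4 + 11*w^3 - 12*w^2 + 29*w - 90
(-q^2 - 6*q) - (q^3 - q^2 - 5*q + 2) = -q^3 - q - 2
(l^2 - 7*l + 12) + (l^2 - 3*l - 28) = 2*l^2 - 10*l - 16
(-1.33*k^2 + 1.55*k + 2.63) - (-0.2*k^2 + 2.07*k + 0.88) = -1.13*k^2 - 0.52*k + 1.75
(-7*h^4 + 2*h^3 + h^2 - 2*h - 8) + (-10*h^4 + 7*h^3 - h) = -17*h^4 + 9*h^3 + h^2 - 3*h - 8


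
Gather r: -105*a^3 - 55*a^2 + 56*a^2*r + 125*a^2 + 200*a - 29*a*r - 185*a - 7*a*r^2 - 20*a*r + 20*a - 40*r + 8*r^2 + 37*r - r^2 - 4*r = -105*a^3 + 70*a^2 + 35*a + r^2*(7 - 7*a) + r*(56*a^2 - 49*a - 7)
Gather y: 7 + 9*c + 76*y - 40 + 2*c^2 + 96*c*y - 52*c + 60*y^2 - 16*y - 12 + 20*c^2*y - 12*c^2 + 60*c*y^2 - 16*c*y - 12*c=-10*c^2 - 55*c + y^2*(60*c + 60) + y*(20*c^2 + 80*c + 60) - 45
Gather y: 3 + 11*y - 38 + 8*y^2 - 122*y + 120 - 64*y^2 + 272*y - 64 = -56*y^2 + 161*y + 21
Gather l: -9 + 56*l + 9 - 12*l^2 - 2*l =-12*l^2 + 54*l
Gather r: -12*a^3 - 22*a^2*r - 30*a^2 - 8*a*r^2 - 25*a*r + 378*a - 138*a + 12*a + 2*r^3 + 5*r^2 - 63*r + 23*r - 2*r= -12*a^3 - 30*a^2 + 252*a + 2*r^3 + r^2*(5 - 8*a) + r*(-22*a^2 - 25*a - 42)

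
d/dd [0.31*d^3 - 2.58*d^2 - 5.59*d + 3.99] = 0.93*d^2 - 5.16*d - 5.59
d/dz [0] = 0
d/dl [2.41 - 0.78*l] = -0.780000000000000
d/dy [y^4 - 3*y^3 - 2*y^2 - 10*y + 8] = 4*y^3 - 9*y^2 - 4*y - 10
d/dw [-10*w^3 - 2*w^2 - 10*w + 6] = -30*w^2 - 4*w - 10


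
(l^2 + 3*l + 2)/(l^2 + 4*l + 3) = (l + 2)/(l + 3)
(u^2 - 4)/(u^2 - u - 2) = (u + 2)/(u + 1)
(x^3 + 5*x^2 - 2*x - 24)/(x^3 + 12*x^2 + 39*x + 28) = (x^2 + x - 6)/(x^2 + 8*x + 7)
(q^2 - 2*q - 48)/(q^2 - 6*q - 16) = (q + 6)/(q + 2)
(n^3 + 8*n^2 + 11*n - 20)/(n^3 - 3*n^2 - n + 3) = (n^2 + 9*n + 20)/(n^2 - 2*n - 3)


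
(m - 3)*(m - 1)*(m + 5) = m^3 + m^2 - 17*m + 15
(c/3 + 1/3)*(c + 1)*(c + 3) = c^3/3 + 5*c^2/3 + 7*c/3 + 1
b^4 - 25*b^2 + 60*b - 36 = (b - 3)*(b - 2)*(b - 1)*(b + 6)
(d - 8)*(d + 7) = d^2 - d - 56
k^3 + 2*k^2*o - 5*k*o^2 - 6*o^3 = (k - 2*o)*(k + o)*(k + 3*o)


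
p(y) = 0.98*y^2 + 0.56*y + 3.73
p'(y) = 1.96*y + 0.56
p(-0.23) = 3.65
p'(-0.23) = 0.11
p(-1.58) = 5.29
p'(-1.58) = -2.54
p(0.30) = 3.99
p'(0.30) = 1.15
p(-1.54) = 5.19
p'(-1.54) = -2.46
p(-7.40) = 53.25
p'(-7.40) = -13.94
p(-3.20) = 11.97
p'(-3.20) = -5.71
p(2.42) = 10.82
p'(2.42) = 5.30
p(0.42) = 4.14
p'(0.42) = 1.38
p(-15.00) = 215.83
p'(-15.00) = -28.84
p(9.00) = 88.15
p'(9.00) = 18.20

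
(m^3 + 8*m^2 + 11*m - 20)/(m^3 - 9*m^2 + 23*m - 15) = (m^2 + 9*m + 20)/(m^2 - 8*m + 15)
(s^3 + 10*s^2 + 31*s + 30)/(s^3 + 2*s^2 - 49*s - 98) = (s^2 + 8*s + 15)/(s^2 - 49)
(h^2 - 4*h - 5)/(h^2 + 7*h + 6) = (h - 5)/(h + 6)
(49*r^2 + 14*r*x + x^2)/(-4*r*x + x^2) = (49*r^2 + 14*r*x + x^2)/(x*(-4*r + x))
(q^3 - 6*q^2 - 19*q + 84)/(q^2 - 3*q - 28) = q - 3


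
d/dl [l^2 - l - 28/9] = 2*l - 1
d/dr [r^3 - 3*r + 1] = 3*r^2 - 3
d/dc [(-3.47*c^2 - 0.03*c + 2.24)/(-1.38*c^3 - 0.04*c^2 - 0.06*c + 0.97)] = (-4.7886*c^4 - 0.0828*c^3 + 9.4806*c^2 - 6.5526*c + 0.1053)/(1.9044*c^6 + 0.1104*c^5 + 0.1672*c^4 - 2.6724*c^3 - 0.074*c^2 - 0.1164*c + 0.9409)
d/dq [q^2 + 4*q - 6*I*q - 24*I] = 2*q + 4 - 6*I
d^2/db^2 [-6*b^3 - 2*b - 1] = -36*b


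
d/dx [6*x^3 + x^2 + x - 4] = 18*x^2 + 2*x + 1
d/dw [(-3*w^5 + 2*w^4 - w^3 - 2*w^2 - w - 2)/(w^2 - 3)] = (-9*w^6 + 4*w^5 + 44*w^4 - 24*w^3 + 10*w^2 + 16*w + 3)/(w^4 - 6*w^2 + 9)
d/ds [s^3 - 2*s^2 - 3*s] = 3*s^2 - 4*s - 3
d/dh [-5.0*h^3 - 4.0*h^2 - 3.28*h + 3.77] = -15.0*h^2 - 8.0*h - 3.28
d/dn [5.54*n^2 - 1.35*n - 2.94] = 11.08*n - 1.35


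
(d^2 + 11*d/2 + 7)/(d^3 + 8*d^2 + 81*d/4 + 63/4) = 2*(d + 2)/(2*d^2 + 9*d + 9)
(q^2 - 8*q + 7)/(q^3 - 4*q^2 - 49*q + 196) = (q - 1)/(q^2 + 3*q - 28)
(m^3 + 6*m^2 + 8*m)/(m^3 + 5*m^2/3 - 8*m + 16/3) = 3*m*(m + 2)/(3*m^2 - 7*m + 4)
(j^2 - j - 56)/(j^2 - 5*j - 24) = (j + 7)/(j + 3)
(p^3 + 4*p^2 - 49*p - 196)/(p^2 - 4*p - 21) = (p^2 + 11*p + 28)/(p + 3)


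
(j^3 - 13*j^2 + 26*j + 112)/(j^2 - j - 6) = (j^2 - 15*j + 56)/(j - 3)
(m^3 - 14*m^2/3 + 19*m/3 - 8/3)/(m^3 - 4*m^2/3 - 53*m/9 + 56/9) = 3*(m - 1)/(3*m + 7)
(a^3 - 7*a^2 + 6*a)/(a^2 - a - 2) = a*(-a^2 + 7*a - 6)/(-a^2 + a + 2)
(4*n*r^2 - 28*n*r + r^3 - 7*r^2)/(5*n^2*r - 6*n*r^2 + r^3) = (4*n*r - 28*n + r^2 - 7*r)/(5*n^2 - 6*n*r + r^2)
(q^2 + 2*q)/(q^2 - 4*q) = (q + 2)/(q - 4)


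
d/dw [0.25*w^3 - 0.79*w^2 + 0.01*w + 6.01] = 0.75*w^2 - 1.58*w + 0.01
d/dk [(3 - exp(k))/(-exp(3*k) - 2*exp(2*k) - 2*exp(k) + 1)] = (-2*exp(3*k) + 7*exp(2*k) + 12*exp(k) + 5)*exp(k)/(exp(6*k) + 4*exp(5*k) + 8*exp(4*k) + 6*exp(3*k) - 4*exp(k) + 1)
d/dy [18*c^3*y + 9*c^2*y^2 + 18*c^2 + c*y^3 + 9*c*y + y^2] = 18*c^3 + 18*c^2*y + 3*c*y^2 + 9*c + 2*y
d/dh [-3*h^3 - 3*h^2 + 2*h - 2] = -9*h^2 - 6*h + 2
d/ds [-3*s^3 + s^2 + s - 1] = -9*s^2 + 2*s + 1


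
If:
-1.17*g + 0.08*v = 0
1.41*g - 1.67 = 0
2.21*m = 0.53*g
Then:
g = 1.18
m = 0.28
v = 17.32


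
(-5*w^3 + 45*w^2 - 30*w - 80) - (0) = -5*w^3 + 45*w^2 - 30*w - 80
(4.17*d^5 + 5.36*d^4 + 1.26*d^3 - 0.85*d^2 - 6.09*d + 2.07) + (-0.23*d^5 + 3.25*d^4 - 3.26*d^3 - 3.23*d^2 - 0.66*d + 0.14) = 3.94*d^5 + 8.61*d^4 - 2.0*d^3 - 4.08*d^2 - 6.75*d + 2.21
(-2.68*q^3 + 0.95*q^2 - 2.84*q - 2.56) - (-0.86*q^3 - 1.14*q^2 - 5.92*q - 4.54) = -1.82*q^3 + 2.09*q^2 + 3.08*q + 1.98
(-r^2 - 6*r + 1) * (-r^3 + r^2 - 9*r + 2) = r^5 + 5*r^4 + 2*r^3 + 53*r^2 - 21*r + 2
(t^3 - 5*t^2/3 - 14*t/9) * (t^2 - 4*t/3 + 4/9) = t^5 - 3*t^4 + 10*t^3/9 + 4*t^2/3 - 56*t/81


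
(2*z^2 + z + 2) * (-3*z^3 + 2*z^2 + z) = -6*z^5 + z^4 - 2*z^3 + 5*z^2 + 2*z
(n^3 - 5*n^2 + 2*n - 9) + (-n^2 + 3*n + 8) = n^3 - 6*n^2 + 5*n - 1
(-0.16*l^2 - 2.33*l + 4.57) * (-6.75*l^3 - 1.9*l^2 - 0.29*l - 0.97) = 1.08*l^5 + 16.0315*l^4 - 26.3741*l^3 - 7.8521*l^2 + 0.9348*l - 4.4329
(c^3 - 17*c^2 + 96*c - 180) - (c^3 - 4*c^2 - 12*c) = -13*c^2 + 108*c - 180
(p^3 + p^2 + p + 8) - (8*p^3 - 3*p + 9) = -7*p^3 + p^2 + 4*p - 1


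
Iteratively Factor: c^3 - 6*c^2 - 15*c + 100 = (c - 5)*(c^2 - c - 20) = (c - 5)*(c + 4)*(c - 5)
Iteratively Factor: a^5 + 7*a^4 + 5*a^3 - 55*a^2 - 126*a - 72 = (a + 3)*(a^4 + 4*a^3 - 7*a^2 - 34*a - 24) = (a - 3)*(a + 3)*(a^3 + 7*a^2 + 14*a + 8) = (a - 3)*(a + 2)*(a + 3)*(a^2 + 5*a + 4) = (a - 3)*(a + 1)*(a + 2)*(a + 3)*(a + 4)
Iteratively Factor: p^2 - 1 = (p - 1)*(p + 1)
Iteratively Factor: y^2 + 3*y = (y)*(y + 3)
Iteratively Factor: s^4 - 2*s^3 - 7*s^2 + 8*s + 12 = (s - 2)*(s^3 - 7*s - 6) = (s - 2)*(s + 2)*(s^2 - 2*s - 3) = (s - 3)*(s - 2)*(s + 2)*(s + 1)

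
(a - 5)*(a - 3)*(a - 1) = a^3 - 9*a^2 + 23*a - 15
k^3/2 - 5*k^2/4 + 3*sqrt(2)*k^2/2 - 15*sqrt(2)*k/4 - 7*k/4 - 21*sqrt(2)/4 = (k/2 + 1/2)*(k - 7/2)*(k + 3*sqrt(2))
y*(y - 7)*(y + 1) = y^3 - 6*y^2 - 7*y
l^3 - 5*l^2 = l^2*(l - 5)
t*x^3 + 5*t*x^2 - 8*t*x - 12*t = (x - 2)*(x + 6)*(t*x + t)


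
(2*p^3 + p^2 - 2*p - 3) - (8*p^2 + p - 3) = 2*p^3 - 7*p^2 - 3*p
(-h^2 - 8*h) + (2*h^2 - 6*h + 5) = h^2 - 14*h + 5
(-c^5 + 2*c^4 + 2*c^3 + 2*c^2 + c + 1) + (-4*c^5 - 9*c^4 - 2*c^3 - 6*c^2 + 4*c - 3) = -5*c^5 - 7*c^4 - 4*c^2 + 5*c - 2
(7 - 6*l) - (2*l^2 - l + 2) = -2*l^2 - 5*l + 5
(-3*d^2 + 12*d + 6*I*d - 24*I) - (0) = -3*d^2 + 12*d + 6*I*d - 24*I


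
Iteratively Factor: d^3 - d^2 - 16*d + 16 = (d - 1)*(d^2 - 16) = (d - 1)*(d + 4)*(d - 4)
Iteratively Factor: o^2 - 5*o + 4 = (o - 1)*(o - 4)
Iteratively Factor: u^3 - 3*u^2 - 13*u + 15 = (u + 3)*(u^2 - 6*u + 5) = (u - 1)*(u + 3)*(u - 5)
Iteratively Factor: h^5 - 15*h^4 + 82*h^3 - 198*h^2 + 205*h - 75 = (h - 1)*(h^4 - 14*h^3 + 68*h^2 - 130*h + 75) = (h - 5)*(h - 1)*(h^3 - 9*h^2 + 23*h - 15) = (h - 5)*(h - 3)*(h - 1)*(h^2 - 6*h + 5) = (h - 5)*(h - 3)*(h - 1)^2*(h - 5)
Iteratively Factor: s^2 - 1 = (s - 1)*(s + 1)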